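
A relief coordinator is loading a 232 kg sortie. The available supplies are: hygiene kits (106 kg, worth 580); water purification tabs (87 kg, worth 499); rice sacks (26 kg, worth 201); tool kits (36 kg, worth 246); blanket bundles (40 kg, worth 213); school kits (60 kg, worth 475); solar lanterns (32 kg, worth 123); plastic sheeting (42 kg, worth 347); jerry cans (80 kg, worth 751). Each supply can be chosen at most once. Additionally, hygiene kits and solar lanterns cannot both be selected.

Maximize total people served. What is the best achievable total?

1819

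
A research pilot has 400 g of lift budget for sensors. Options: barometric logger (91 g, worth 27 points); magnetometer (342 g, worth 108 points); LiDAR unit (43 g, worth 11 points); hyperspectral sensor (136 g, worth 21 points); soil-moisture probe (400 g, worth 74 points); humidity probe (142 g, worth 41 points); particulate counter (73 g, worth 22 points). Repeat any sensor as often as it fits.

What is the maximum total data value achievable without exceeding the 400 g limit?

119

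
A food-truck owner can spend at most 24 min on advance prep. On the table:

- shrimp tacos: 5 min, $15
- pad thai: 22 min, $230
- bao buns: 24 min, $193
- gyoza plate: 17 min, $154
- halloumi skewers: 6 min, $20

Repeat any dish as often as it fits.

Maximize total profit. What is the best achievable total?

Best packing: pad thai — 22 min, 230 total.

230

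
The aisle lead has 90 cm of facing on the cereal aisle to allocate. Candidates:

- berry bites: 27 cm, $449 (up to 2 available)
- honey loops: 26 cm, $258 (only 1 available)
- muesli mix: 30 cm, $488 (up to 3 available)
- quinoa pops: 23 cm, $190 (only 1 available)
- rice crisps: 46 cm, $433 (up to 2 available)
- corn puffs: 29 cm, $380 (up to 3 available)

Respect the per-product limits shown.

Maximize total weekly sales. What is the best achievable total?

1464

Greedy by ratio would take 2×berry bites + muesli mix: 84 cm used, total 1386.
Replace 2×berry bites with 2×muesli mix: the trade gains 78 net, giving 1464 at 90 cm.
Every other selection either busts 90 cm or exceeds an availability limit or fails to beat 1464.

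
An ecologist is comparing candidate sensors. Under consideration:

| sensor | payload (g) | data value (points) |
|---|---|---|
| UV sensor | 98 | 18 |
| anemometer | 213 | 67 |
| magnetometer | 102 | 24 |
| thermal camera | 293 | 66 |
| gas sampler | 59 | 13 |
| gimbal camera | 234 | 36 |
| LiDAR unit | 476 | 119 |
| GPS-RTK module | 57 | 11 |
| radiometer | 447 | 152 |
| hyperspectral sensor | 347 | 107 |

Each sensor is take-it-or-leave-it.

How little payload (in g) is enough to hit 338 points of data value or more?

1066

Need the lightest bundle worth ≥ 338.
anemometer + gas sampler + radiometer + hyperspectral sensor: 339 data value at 1066 g.
Below 1066 g the best achievable stays under 338.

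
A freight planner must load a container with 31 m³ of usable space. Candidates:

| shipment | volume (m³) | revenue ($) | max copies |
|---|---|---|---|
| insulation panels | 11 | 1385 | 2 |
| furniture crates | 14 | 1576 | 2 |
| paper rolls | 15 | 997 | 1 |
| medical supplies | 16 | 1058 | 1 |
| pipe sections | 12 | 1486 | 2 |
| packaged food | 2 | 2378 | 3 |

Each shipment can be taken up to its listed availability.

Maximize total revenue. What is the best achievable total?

10106

The ratio heuristic lands on 2×insulation panels + 3×packaged food (9904) but leaves 3 m³ idle.
Dropping 2×insulation panels frees 22 m³; slotting in 2×pipe sections (24 m³) lifts the total to 10106 at 30 m³.
Nothing else within 31 m³ beats 10106.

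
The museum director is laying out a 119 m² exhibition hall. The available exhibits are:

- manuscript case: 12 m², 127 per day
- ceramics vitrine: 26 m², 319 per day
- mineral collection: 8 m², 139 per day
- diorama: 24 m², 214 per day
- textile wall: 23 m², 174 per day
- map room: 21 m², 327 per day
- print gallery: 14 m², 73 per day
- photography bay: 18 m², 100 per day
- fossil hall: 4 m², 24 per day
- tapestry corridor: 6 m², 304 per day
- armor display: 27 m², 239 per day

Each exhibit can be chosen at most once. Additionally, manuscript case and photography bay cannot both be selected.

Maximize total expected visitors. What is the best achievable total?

Best packing: ceramics vitrine + mineral collection + diorama + map room + fossil hall + tapestry corridor + armor display — 116 m², 1566 total.
No other feasible combination exceeds 1566.

1566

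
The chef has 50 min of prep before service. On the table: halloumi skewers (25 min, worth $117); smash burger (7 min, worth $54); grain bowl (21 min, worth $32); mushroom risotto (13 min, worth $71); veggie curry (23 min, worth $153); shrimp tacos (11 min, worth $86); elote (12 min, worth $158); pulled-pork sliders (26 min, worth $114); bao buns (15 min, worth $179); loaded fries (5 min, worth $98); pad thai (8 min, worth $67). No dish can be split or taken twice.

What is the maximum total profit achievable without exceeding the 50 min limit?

The ratio heuristic lands on smash burger + elote + bao buns + loaded fries + pad thai (556) but leaves 3 min idle.
Dropping pad thai frees 8 min; slotting in shrimp tacos (11 min) lifts the total to 575 at 50 min.
Next best is smash burger + elote + bao buns + loaded fries + pad thai at 556 (47 min) — short by 19.

575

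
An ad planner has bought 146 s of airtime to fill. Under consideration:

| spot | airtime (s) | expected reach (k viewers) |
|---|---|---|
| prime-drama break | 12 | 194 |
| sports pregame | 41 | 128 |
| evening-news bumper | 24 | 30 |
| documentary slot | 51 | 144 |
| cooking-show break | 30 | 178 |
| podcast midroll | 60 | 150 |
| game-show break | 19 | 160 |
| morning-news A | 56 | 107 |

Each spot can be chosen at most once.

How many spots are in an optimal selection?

5

Best achievable expected reach is 712.
For example prime-drama break + evening-news bumper + cooking-show break + podcast midroll + game-show break achieves it, using 145 s.
Any selection reaching 712 contains exactly 5 spots.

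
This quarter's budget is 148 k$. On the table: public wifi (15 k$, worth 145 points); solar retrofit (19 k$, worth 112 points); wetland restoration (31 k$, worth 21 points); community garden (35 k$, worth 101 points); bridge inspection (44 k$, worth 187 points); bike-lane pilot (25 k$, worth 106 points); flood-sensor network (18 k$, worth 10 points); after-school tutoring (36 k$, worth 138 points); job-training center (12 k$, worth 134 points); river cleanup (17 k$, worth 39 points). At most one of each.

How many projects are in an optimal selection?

Optimal total is 755.
One optimal bundle: public wifi + solar retrofit + bridge inspection + after-school tutoring + job-training center + river cleanup (143 k$).
Every optimal selection uses 6 projects.

6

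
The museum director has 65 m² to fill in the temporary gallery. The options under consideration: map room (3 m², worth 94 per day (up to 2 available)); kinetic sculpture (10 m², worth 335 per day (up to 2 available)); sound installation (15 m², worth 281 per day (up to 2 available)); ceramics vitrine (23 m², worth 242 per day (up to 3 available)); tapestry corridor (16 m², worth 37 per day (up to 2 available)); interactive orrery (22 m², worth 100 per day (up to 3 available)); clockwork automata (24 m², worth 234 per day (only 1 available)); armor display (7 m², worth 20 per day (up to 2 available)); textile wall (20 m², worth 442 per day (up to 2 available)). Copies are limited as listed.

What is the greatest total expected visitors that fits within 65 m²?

1648

The ratio heuristic lands on 2×map room + 2×kinetic sculpture + sound installation + textile wall (1581) but leaves 4 m² idle.
The 18 m² tied up in map room and sound installation is better spent on textile wall — total rises to 1648 (63 m²).
Nothing else within 65 m² beats 1648.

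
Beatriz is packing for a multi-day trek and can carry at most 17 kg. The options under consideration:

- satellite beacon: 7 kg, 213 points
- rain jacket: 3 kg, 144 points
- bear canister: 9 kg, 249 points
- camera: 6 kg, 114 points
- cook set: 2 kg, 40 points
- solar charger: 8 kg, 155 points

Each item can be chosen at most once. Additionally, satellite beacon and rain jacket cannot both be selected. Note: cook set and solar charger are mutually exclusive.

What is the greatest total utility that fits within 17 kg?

462

Taking satellite beacon + bear canister: 16 kg used, 462 in utility.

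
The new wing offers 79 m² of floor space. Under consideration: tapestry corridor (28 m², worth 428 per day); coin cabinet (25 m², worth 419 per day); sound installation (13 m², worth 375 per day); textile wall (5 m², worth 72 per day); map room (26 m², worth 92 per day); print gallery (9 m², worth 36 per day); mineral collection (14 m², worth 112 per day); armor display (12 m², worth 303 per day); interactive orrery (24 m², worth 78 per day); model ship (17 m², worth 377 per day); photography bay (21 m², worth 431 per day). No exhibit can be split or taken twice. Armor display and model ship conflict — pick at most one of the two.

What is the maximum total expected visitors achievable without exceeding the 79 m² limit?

1611

Ranking by ratio (expected visitors/m²): sound installation 28.85, armor display 25.25, model ship 22.18.
Best packing: tapestry corridor + sound installation + model ship + photography bay — 79 m², 1611 total.
Every other selection either busts 79 m² or breaks a pairing rule or fails to beat 1611.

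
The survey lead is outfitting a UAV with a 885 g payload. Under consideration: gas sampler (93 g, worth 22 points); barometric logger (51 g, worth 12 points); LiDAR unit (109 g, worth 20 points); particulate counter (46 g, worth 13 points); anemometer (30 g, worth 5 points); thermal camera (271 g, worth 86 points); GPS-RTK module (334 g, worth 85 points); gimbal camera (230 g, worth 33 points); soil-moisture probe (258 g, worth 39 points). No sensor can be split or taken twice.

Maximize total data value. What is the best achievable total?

231

Ranking by ratio (data value/g): thermal camera 0.32, particulate counter 0.28, GPS-RTK module 0.25.
The ratio heuristic lands on gas sampler + barometric logger + particulate counter + anemometer + thermal camera + GPS-RTK module (223) but leaves 60 g idle.
The 51 g tied up in barometric logger is better spent on LiDAR unit — total rises to 231 (883 g).
Next best is gas sampler + LiDAR unit + particulate counter + thermal camera + GPS-RTK module at 226 (853 g) — short by 5.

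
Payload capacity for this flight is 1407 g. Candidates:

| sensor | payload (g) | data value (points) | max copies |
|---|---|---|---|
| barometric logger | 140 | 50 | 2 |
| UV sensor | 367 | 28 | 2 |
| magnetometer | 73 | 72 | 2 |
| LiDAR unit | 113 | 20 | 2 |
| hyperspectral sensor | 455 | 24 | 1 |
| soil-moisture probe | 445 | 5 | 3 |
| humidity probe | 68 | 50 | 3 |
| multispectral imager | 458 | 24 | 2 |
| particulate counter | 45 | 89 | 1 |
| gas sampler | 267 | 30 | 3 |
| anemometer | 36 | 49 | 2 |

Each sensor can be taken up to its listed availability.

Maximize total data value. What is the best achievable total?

A density-first pass picks 2×barometric logger + 2×magnetometer + 2×LiDAR unit + 3×humidity probe + particulate counter + gas sampler + 2×anemometer — 651 at 1240 g.
Replace LiDAR unit with gas sampler: the trade gains 10 net, giving 661 at 1394 g.
Every other selection either busts 1407 g or exceeds an availability limit or fails to beat 661.

661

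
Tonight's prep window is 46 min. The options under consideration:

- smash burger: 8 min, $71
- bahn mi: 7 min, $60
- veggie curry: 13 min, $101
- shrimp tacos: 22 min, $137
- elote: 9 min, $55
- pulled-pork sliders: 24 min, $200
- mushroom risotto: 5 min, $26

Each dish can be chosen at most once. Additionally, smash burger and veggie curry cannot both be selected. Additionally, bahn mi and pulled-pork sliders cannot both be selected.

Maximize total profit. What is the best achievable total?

Taking veggie curry + elote + pulled-pork sliders: 46 min used, 356 in profit.

356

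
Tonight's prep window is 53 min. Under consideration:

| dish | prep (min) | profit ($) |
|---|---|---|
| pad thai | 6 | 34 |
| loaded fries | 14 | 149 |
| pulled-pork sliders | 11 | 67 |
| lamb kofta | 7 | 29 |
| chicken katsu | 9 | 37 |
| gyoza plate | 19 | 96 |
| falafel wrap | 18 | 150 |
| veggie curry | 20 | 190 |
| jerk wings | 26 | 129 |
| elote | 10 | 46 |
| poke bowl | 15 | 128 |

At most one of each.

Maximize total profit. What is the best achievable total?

By profit per min: loaded fries 10.64, veggie curry 9.50, poke bowl 8.53, falafel wrap 8.33 lead.
Taking the top-ratio dishes first gives loaded fries + veggie curry + poke bowl for 467 (49 min).
The 15 min tied up in poke bowl is better spent on falafel wrap — total rises to 489 (52 min).

489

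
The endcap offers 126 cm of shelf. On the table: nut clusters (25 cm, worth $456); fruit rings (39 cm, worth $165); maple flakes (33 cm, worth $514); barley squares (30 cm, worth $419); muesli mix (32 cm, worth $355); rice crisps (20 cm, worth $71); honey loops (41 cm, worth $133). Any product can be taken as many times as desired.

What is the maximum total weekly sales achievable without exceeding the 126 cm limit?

Taking 5×nut clusters: 125 cm used, 2280 in weekly sales.
Every other selection either busts 126 cm or fails to beat 2280.

2280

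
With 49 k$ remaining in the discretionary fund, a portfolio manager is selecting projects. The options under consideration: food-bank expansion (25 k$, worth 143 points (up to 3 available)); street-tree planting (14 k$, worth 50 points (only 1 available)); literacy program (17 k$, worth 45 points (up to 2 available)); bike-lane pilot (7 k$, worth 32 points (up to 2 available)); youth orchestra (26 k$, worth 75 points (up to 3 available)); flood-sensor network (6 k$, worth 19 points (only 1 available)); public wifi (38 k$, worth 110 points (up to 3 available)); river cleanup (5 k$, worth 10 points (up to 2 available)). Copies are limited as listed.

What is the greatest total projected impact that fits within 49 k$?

By projected impact per k$: food-bank expansion 5.72, bike-lane pilot 4.57, street-tree planting 3.57, flood-sensor network 3.17 lead.
The ratio heuristic lands on food-bank expansion + 2×bike-lane pilot + flood-sensor network (226) but leaves 4 k$ idle.
Dropping flood-sensor network frees 6 k$; slotting in 2×river cleanup (10 k$) lifts the total to 227 at 49 k$.
Nothing else within 49 k$ beats 227.

227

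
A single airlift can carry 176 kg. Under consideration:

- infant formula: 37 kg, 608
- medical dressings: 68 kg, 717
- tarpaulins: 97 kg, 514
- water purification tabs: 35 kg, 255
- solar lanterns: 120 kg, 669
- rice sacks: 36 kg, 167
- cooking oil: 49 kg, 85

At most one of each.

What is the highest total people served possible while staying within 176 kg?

Density check — infant formula 16.43, medical dressings 10.54, water purification tabs 7.29 are the best per kg.
Best packing: infant formula + medical dressings + water purification tabs + rice sacks — 176 kg, 1747 total.
The closest alternative, infant formula + medical dressings + water purification tabs, reaches only 1580.

1747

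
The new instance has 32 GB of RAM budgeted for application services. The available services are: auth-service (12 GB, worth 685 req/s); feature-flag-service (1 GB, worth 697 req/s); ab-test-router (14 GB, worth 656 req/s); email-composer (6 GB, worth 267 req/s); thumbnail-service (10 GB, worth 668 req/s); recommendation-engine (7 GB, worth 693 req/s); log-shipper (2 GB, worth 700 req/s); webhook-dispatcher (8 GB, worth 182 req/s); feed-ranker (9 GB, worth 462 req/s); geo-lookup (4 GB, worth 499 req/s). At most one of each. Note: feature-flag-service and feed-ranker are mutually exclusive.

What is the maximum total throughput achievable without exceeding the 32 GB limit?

3541

A density-first pass picks feature-flag-service + email-composer + thumbnail-service + recommendation-engine + log-shipper + geo-lookup — 3524 at 30 GB.
The 10 GB tied up in thumbnail-service is better spent on auth-service — total rises to 3541 (32 GB).
Next best is feature-flag-service + email-composer + thumbnail-service + recommendation-engine + log-shipper + geo-lookup at 3524 (30 GB) — short by 17.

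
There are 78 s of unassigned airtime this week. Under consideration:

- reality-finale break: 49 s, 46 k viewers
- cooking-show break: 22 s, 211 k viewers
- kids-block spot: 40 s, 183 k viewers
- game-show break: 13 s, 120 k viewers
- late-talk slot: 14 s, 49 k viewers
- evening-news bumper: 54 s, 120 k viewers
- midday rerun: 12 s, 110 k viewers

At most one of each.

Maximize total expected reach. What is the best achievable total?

514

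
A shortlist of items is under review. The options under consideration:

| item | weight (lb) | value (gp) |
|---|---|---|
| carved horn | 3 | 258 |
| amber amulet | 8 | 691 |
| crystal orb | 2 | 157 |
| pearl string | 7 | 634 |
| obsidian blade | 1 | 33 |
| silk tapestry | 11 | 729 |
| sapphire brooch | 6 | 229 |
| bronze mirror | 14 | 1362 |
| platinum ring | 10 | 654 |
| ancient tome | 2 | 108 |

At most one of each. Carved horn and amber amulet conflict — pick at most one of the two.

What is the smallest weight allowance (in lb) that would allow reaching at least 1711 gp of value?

19

Minimise lb subject to total value ≥ 1711.
carved horn + crystal orb + bronze mirror reaches 1777 using 19 lb.
Any bundle with less than 19 lb falls short of 1711.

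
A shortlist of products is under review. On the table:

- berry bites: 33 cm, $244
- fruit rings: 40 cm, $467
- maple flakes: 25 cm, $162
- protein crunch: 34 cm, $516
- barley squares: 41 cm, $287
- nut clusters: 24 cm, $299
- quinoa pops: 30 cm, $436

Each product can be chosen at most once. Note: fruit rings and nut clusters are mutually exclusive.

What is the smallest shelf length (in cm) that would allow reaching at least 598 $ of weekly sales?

54

Minimise cm subject to total weekly sales ≥ 598.
nut clusters + quinoa pops: 735 weekly sales at 54 cm.
Below 54 cm the best achievable stays under 598.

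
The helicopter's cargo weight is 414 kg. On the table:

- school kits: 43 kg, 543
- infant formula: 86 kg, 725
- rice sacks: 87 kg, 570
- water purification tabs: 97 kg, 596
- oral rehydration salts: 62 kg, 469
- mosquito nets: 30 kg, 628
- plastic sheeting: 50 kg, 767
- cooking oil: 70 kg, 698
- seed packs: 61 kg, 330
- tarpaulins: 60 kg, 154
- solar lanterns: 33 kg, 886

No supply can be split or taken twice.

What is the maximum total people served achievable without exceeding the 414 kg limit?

A density-first pass picks school kits + infant formula + oral rehydration salts + mosquito nets + plastic sheeting + cooking oil + solar lanterns — 4716 at 374 kg.
Replace oral rehydration salts with water purification tabs: the trade gains 127 net, giving 4843 at 409 kg.
No other feasible combination exceeds 4843.

4843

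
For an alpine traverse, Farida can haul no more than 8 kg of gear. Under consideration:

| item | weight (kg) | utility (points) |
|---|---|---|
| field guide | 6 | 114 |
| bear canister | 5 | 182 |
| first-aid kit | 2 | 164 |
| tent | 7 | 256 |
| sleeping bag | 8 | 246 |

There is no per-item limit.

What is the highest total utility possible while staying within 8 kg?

Density check — first-aid kit 82.00, tent 36.57, bear canister 36.40, sleeping bag 30.75 are the best per kg.
4×first-aid kit uses 8 of the 8 kg and totals 656.
That's the maximum — no swap from here does better than 656.

656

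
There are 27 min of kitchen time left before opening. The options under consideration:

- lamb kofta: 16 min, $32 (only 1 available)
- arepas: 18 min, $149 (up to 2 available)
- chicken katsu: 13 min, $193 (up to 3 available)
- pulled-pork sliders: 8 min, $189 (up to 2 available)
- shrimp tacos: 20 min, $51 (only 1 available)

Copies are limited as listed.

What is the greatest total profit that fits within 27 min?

386

Greedy by ratio would take 2×pulled-pork sliders: 16 min used, total 378.
Dropping 2×pulled-pork sliders frees 16 min; slotting in 2×chicken katsu (26 min) lifts the total to 386 at 26 min.
Every other selection either busts 27 min or exceeds an availability limit or fails to beat 386.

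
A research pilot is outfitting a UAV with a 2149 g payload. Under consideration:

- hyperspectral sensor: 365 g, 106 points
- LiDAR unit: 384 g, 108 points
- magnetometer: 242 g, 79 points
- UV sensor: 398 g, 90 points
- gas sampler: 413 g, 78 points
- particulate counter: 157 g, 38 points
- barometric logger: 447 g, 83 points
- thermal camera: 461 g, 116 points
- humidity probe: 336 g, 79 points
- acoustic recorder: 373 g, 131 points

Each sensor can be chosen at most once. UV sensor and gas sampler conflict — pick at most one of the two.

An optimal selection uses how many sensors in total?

Best achievable data value is 593.
One optimal bundle: hyperspectral sensor + LiDAR unit + magnetometer + UV sensor + humidity probe + acoustic recorder (2098 g).
All optima have 6 sensors.

6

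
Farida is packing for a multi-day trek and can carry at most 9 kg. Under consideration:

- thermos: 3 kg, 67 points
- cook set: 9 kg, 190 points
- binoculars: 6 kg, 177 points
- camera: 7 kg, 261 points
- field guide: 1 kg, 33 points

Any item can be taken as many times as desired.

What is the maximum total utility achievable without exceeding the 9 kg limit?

Density check — camera 37.29, field guide 33.00, binoculars 29.50, thermos 22.33 are the best per kg.
The ratio ordering already packs tightly: camera + 2×field guide, 9 kg, 327.

327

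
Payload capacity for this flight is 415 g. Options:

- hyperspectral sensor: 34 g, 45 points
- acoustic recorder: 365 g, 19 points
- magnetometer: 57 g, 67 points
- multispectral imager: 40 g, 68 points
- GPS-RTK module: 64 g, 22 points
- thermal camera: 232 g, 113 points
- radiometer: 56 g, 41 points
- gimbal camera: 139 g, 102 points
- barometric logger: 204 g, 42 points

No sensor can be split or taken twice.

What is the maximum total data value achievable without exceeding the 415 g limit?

345

Hyperspectral sensor + magnetometer + multispectral imager + GPS-RTK module + radiometer + gimbal camera uses 390 of the 415 g and totals 345.
The closest alternative, hyperspectral sensor + magnetometer + multispectral imager + radiometer + gimbal camera, reaches only 323.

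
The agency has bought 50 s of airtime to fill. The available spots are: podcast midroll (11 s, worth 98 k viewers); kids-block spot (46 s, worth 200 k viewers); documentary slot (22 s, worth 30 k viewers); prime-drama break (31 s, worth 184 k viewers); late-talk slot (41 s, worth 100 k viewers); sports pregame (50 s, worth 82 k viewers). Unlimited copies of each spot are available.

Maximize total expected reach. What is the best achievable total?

392

4×podcast midroll uses 44 of the 50 s and totals 392.
That's the maximum — no swap from here does better than 392.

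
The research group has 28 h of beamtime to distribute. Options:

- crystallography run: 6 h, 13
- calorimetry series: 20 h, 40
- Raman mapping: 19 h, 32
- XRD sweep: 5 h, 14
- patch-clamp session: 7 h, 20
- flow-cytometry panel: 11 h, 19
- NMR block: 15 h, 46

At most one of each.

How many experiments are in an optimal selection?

Best achievable expected citations is 80.
For example XRD sweep + patch-clamp session + NMR block achieves it, using 27 h.
Every optimal selection uses 3 experiments.

3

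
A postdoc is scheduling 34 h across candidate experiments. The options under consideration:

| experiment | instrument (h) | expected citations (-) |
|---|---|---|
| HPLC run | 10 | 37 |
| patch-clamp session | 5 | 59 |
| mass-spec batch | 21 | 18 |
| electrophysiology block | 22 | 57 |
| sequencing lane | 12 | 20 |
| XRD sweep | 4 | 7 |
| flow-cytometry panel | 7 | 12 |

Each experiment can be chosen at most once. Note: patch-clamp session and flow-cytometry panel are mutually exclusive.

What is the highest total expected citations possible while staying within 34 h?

123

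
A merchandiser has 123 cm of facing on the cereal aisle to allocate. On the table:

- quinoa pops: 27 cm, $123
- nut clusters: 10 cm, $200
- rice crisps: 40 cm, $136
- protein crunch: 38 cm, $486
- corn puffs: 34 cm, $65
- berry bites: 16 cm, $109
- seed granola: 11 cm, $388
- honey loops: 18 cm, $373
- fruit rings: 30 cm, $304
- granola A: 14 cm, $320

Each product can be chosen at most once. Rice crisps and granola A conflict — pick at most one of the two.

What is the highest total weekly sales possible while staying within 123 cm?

2071

Nut clusters + protein crunch + seed granola + honey loops + fruit rings + granola A uses 121 of the 123 cm and totals 2071.
Runner-up quinoa pops + nut clusters + protein crunch + seed granola + honey loops + granola A tops out at 1890.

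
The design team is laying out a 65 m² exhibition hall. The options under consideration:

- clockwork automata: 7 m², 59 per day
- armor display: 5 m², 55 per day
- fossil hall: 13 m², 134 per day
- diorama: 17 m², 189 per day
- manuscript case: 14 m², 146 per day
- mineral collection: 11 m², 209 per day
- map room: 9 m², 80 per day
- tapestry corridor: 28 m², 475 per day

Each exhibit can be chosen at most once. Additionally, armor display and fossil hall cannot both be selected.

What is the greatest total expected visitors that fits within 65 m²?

By expected visitors per m²: mineral collection 19.00, tapestry corridor 16.96, diorama 11.12, armor display 11.00 lead.
The ratio heuristic lands on armor display + diorama + mineral collection + tapestry corridor (928) but leaves 4 m² idle.
Dropping armor display frees 5 m²; slotting in map room (9 m²) lifts the total to 953 at 65 m².
Runner-up clockwork automata + armor display + manuscript case + mineral collection + tapestry corridor tops out at 944.

953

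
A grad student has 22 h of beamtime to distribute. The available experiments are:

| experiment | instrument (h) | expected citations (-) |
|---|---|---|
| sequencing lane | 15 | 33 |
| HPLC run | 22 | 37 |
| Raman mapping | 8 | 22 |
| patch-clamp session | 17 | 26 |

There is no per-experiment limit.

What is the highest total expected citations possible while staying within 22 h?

44

Ranking by ratio (expected citations/h): Raman mapping 2.75, sequencing lane 2.20, HPLC run 1.68.
The ratio ordering already packs tightly: 2×Raman mapping, 16 h, 44.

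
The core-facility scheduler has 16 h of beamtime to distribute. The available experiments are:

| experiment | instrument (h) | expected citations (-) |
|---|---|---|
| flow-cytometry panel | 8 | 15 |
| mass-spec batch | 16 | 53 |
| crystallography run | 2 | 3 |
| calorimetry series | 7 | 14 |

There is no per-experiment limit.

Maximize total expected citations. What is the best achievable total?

53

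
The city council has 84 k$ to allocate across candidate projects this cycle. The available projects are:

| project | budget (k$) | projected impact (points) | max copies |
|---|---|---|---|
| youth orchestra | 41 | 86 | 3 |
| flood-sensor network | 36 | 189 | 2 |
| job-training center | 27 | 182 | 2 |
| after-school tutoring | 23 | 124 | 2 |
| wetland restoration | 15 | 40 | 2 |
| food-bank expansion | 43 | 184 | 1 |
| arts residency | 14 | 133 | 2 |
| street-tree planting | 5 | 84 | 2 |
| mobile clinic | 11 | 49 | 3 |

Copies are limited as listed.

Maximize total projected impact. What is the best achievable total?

682

Greedy by ratio would take job-training center + 2×arts residency + 2×street-tree planting + mobile clinic: 76 k$ used, total 665.
Dropping job-training center and mobile clinic frees 38 k$; slotting in 2×after-school tutoring (46 k$) lifts the total to 682 at 84 k$.
Every other selection either busts 84 k$ or exceeds an availability limit or fails to beat 682.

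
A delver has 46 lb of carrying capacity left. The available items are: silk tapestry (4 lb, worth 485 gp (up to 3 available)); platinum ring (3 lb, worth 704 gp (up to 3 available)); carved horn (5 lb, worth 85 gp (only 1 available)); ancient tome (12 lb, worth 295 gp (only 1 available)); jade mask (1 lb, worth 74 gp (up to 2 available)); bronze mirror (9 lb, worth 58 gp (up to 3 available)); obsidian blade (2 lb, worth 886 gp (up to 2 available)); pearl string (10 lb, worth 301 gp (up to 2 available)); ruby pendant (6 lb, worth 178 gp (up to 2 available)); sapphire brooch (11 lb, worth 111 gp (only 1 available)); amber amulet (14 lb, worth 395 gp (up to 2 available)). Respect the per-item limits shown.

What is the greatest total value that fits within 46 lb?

6015

Greedy by ratio would take 3×silk tapestry + 3×platinum ring + 2×jade mask + 2×obsidian blade + pearl string + ruby pendant: 43 lb used, total 5966.
Replace jade mask and ruby pendant with pearl string: the trade gains 49 net, giving 6015 at 46 lb.
Every other selection either busts 46 lb or exceeds an availability limit or fails to beat 6015.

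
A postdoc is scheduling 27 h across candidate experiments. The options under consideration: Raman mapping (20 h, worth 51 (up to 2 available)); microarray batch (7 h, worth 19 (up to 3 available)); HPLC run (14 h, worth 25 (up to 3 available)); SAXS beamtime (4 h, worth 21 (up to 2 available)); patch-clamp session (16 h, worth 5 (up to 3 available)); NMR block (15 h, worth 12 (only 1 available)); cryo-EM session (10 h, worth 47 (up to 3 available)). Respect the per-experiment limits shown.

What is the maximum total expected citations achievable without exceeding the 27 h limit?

Greedy by ratio would take microarray batch + 2×SAXS beamtime + cryo-EM session: 25 h used, total 108.
Replace microarray batch and SAXS beamtime with cryo-EM session: the trade gains 7 net, giving 115 at 24 h.

115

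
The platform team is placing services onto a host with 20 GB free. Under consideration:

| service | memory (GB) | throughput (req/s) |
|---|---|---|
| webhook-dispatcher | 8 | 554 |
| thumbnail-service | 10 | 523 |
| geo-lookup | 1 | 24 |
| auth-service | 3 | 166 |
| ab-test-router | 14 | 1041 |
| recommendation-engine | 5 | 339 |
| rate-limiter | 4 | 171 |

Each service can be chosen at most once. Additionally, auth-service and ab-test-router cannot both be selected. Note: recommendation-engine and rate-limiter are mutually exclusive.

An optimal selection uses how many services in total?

3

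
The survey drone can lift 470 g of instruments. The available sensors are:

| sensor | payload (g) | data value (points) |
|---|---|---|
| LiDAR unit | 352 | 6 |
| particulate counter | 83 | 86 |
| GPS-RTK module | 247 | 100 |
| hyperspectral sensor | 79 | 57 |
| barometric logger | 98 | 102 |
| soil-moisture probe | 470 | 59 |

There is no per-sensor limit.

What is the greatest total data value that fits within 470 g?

By data value per g: barometric logger 1.04, particulate counter 1.04, hyperspectral sensor 0.72, GPS-RTK module 0.40 lead.
Taking the top-ratio sensors first gives 4×barometric logger for 408 (392 g).
The 98 g tied up in barometric logger is better spent on 2×particulate counter — total rises to 478 (460 g).
Every other selection either busts 470 g or fails to beat 478.

478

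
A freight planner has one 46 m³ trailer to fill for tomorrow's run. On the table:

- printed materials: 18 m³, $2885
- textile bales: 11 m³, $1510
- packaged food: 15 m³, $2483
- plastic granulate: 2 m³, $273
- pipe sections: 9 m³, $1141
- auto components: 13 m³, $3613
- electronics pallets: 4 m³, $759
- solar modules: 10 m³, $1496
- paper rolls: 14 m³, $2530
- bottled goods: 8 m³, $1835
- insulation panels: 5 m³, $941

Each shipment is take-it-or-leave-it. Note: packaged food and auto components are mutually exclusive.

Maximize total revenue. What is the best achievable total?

9951

Best packing: plastic granulate + auto components + electronics pallets + paper rolls + bottled goods + insulation panels — 46 m³, 9951 total.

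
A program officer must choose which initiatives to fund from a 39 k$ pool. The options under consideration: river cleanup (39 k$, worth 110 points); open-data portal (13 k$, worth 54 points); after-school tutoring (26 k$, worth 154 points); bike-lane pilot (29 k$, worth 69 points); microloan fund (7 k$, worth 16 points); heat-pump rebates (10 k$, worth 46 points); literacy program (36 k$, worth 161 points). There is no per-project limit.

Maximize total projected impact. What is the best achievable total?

208

The ratio heuristic lands on after-school tutoring + heat-pump rebates (200) but leaves 3 k$ idle.
Replace heat-pump rebates with open-data portal: the trade gains 8 net, giving 208 at 39 k$.
No other feasible combination exceeds 208.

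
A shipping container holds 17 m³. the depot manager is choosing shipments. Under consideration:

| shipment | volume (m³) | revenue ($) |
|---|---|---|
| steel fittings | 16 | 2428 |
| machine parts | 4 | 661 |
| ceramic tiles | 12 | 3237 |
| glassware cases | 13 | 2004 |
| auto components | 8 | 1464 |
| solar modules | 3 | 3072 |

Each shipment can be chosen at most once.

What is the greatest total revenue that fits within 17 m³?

6309

By revenue per m³: solar modules 1024.00, ceramic tiles 269.75, auto components 183.00 lead.
Ceramic tiles + solar modules uses 15 of the 17 m³ and totals 6309.
Nothing else within 17 m³ beats 6309.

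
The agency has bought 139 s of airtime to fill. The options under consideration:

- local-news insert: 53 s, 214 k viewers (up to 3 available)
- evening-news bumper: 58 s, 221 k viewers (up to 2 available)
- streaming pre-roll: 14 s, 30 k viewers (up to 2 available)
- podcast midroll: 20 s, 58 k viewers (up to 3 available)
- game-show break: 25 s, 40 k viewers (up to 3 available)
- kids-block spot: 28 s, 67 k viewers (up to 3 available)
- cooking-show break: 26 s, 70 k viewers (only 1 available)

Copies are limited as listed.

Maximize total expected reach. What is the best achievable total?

Greedy by ratio would take 2×local-news insert + podcast midroll: 126 s used, total 486.
Replace local-news insert and podcast midroll with evening-news bumper + cooking-show break: the trade gains 19 net, giving 505 at 137 s.
No other feasible combination exceeds 505.

505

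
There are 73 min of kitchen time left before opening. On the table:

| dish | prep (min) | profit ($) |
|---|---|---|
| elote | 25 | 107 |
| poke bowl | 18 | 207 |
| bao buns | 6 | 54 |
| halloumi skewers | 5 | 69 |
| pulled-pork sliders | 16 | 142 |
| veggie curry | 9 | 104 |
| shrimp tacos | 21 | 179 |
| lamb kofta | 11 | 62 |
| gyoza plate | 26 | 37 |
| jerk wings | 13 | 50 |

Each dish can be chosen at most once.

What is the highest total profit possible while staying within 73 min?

Filling by ratio: poke bowl + bao buns + halloumi skewers + pulled-pork sliders + veggie curry + lamb kofta for 638, with 8 min left unused.
Replace bao buns and lamb kofta with shrimp tacos: the trade gains 63 net, giving 701 at 69 min.
That's the maximum — no swap from here does better than 701.

701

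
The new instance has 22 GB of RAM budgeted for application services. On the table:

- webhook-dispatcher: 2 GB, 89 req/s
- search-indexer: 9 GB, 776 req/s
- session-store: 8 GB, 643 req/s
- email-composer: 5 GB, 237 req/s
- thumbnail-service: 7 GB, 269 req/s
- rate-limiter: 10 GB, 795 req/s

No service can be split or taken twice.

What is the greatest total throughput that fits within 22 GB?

1660

A density-first pass picks search-indexer + session-store + email-composer — 1656 at 22 GB.
Replace session-store and email-composer with webhook-dispatcher + rate-limiter: the trade gains 4 net, giving 1660 at 21 GB.
The closest alternative, search-indexer + session-store + email-composer, reaches only 1656.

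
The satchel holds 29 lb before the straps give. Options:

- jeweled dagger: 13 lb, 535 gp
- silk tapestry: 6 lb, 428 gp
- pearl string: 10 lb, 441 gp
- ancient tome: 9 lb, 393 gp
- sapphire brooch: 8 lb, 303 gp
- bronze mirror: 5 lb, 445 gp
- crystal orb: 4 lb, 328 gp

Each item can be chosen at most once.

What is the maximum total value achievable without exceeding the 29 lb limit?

1736

By value per lb: bronze mirror 89.00, crystal orb 82.00, silk tapestry 71.33, pearl string 44.10 lead.
Greedy by ratio would take silk tapestry + pearl string + bronze mirror + crystal orb: 25 lb used, total 1642.
Replace pearl string with jeweled dagger: the trade gains 94 net, giving 1736 at 28 lb.
Every other selection either busts 29 lb or fails to beat 1736.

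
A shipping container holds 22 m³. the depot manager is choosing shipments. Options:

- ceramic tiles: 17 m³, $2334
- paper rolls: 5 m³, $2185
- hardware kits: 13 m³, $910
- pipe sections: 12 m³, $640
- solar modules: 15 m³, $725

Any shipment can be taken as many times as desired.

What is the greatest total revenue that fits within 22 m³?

8740

Best packing: 4×paper rolls — 20 m³, 8740 total.
Nothing else within 22 m³ beats 8740.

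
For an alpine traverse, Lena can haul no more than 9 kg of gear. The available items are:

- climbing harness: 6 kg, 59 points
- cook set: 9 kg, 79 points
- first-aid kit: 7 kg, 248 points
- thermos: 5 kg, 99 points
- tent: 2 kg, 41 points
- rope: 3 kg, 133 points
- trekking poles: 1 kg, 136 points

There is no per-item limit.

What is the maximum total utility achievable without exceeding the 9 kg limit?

1224

The ratio ordering already packs tightly: 9×trekking poles, 9 kg, 1224.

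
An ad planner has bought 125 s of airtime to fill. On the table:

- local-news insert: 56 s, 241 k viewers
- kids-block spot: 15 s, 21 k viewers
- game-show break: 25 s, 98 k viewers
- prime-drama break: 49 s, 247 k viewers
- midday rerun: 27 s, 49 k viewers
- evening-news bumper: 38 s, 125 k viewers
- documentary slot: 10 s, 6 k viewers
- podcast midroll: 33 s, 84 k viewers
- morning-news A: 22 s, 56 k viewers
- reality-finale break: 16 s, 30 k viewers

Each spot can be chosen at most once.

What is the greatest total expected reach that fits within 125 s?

Local-news insert + prime-drama break + reality-finale break uses 121 of the 125 s and totals 518.

518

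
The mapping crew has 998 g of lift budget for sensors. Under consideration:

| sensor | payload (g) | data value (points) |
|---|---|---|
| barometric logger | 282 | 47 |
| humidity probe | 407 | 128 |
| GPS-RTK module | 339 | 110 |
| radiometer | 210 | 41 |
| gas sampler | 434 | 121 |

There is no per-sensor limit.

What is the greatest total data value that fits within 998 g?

279

The ratio heuristic lands on 2×GPS-RTK module + radiometer (261) but leaves 110 g idle.
Dropping GPS-RTK module frees 339 g; slotting in humidity probe (407 g) lifts the total to 279 at 956 g.
Nothing else within 998 g beats 279.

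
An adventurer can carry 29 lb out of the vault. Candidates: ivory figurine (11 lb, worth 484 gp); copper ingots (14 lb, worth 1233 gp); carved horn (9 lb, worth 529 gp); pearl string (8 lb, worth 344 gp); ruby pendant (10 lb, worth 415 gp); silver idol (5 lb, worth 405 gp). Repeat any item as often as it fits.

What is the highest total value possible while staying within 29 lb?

2466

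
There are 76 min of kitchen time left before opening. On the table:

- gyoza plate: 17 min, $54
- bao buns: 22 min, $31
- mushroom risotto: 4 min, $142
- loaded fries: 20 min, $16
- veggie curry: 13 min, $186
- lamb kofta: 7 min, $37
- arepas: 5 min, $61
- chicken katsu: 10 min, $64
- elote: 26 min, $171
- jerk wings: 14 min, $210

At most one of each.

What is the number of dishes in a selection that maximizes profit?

6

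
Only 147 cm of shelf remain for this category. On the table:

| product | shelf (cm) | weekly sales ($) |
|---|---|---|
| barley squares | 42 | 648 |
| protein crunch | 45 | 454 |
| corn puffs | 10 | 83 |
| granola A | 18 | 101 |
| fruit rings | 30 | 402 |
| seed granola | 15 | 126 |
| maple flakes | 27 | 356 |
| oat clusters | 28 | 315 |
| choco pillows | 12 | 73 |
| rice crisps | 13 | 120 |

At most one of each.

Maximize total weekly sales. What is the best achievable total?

Greedy by ratio would take barley squares + fruit rings + maple flakes + oat clusters + rice crisps: 140 cm used, total 1841.
Dropping oat clusters and rice crisps frees 41 cm; slotting in protein crunch (45 cm) lifts the total to 1860 at 144 cm.
The closest alternative, barley squares + fruit rings + seed granola + maple flakes + oat clusters, reaches only 1847.

1860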